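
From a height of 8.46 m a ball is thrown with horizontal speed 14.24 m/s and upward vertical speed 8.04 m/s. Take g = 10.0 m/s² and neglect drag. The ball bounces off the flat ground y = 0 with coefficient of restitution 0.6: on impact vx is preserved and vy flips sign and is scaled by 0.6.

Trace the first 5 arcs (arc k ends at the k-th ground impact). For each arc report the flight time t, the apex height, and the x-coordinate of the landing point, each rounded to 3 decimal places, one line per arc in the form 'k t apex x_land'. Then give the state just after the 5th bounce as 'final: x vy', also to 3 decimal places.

Arc 1: start y=8.460, vy=8.040 → t=2.333, apex=11.692, x_land=33.225, impact vy=-15.292
  bounce: vy ← 0.6·15.292 = 9.175
Arc 2: start y=0.000, vy=9.175 → t=1.835, apex=4.209, x_land=59.355, impact vy=-9.175
  bounce: vy ← 0.6·9.175 = 5.505
Arc 3: start y=0.000, vy=5.505 → t=1.101, apex=1.515, x_land=75.034, impact vy=-5.505
  bounce: vy ← 0.6·5.505 = 3.303
Arc 4: start y=0.000, vy=3.303 → t=0.661, apex=0.546, x_land=84.441, impact vy=-3.303
  bounce: vy ← 0.6·3.303 = 1.982
Arc 5: start y=0.000, vy=1.982 → t=0.396, apex=0.196, x_land=90.085, impact vy=-1.982
  bounce: vy ← 0.6·1.982 = 1.189

1 2.333 11.692 33.225
2 1.835 4.209 59.355
3 1.101 1.515 75.034
4 0.661 0.546 84.441
5 0.396 0.196 90.085
final: 90.085 1.189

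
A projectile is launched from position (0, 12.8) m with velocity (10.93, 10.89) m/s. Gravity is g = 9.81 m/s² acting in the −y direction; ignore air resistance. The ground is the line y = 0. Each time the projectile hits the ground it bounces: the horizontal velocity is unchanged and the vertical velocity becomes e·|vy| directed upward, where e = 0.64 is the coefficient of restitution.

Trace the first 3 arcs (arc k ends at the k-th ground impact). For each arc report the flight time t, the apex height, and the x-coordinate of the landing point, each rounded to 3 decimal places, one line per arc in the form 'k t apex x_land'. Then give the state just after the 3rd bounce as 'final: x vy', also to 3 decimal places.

1 3.070 18.844 33.557
2 2.509 7.719 60.979
3 1.606 3.162 78.529
final: 78.529 5.041

Arc 1: start y=12.800, vy=10.890 → t=3.070, apex=18.844, x_land=33.557, impact vy=-19.228
  bounce: vy ← 0.64·19.228 = 12.306
Arc 2: start y=0.000, vy=12.306 → t=2.509, apex=7.719, x_land=60.979, impact vy=-12.306
  bounce: vy ← 0.64·12.306 = 7.876
Arc 3: start y=0.000, vy=7.876 → t=1.606, apex=3.162, x_land=78.529, impact vy=-7.876
  bounce: vy ← 0.64·7.876 = 5.041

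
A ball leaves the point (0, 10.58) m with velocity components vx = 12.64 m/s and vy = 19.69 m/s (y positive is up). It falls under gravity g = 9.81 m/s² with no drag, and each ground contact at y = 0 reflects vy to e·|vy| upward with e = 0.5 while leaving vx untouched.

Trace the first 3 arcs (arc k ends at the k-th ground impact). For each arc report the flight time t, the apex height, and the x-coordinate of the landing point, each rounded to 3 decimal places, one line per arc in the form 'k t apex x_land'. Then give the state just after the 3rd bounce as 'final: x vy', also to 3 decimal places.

1 4.494 30.340 56.807
2 2.487 7.585 88.244
3 1.244 1.896 103.962
final: 103.962 3.050

Arc 1: start y=10.580, vy=19.690 → t=4.494, apex=30.340, x_land=56.807, impact vy=-24.398
  bounce: vy ← 0.5·24.398 = 12.199
Arc 2: start y=0.000, vy=12.199 → t=2.487, apex=7.585, x_land=88.244, impact vy=-12.199
  bounce: vy ← 0.5·12.199 = 6.100
Arc 3: start y=0.000, vy=6.100 → t=1.244, apex=1.896, x_land=103.962, impact vy=-6.100
  bounce: vy ← 0.5·6.100 = 3.050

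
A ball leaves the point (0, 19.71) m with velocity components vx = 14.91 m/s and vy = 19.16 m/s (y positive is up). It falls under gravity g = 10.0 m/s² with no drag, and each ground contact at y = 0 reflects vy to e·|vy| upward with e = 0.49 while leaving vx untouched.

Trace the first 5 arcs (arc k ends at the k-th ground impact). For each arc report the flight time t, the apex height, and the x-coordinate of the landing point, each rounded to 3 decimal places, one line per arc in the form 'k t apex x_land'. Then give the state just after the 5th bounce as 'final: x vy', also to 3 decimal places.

1 4.675 38.065 69.707
2 2.704 9.139 110.023
3 1.325 2.194 129.779
4 0.649 0.527 139.459
5 0.318 0.127 144.202
final: 144.202 0.779

Arc 1: start y=19.710, vy=19.160 → t=4.675, apex=38.065, x_land=69.707, impact vy=-27.592
  bounce: vy ← 0.49·27.592 = 13.520
Arc 2: start y=0.000, vy=13.520 → t=2.704, apex=9.139, x_land=110.023, impact vy=-13.520
  bounce: vy ← 0.49·13.520 = 6.625
Arc 3: start y=0.000, vy=6.625 → t=1.325, apex=2.194, x_land=129.779, impact vy=-6.625
  bounce: vy ← 0.49·6.625 = 3.246
Arc 4: start y=0.000, vy=3.246 → t=0.649, apex=0.527, x_land=139.459, impact vy=-3.246
  bounce: vy ← 0.49·3.246 = 1.591
Arc 5: start y=0.000, vy=1.591 → t=0.318, apex=0.127, x_land=144.202, impact vy=-1.591
  bounce: vy ← 0.49·1.591 = 0.779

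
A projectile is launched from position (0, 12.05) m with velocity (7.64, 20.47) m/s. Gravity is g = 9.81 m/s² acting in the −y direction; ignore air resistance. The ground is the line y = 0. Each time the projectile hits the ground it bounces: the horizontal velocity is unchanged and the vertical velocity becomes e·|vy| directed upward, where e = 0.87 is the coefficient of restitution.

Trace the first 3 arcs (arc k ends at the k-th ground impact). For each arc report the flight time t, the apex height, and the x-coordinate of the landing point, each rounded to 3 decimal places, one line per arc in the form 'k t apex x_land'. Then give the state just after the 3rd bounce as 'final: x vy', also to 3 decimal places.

1 4.696 33.407 35.880
2 4.541 25.286 70.573
3 3.951 19.139 100.756
final: 100.756 16.859

Arc 1: start y=12.050, vy=20.470 → t=4.696, apex=33.407, x_land=35.880, impact vy=-25.602
  bounce: vy ← 0.87·25.602 = 22.273
Arc 2: start y=0.000, vy=22.273 → t=4.541, apex=25.286, x_land=70.573, impact vy=-22.273
  bounce: vy ← 0.87·22.273 = 19.378
Arc 3: start y=0.000, vy=19.378 → t=3.951, apex=19.139, x_land=100.756, impact vy=-19.378
  bounce: vy ← 0.87·19.378 = 16.859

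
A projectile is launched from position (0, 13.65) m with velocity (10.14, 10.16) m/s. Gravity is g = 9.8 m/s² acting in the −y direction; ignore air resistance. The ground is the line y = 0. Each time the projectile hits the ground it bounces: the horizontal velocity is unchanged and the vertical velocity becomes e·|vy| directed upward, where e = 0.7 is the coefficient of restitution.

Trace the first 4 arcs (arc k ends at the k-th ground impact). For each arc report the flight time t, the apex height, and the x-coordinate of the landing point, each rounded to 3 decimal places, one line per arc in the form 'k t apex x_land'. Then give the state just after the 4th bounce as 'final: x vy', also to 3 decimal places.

Arc 1: start y=13.650, vy=10.160 → t=3.002, apex=18.917, x_land=30.436, impact vy=-19.255
  bounce: vy ← 0.7·19.255 = 13.479
Arc 2: start y=0.000, vy=13.479 → t=2.751, apex=9.269, x_land=58.328, impact vy=-13.479
  bounce: vy ← 0.7·13.479 = 9.435
Arc 3: start y=0.000, vy=9.435 → t=1.926, apex=4.542, x_land=77.853, impact vy=-9.435
  bounce: vy ← 0.7·9.435 = 6.605
Arc 4: start y=0.000, vy=6.605 → t=1.348, apex=2.226, x_land=91.521, impact vy=-6.605
  bounce: vy ← 0.7·6.605 = 4.623

1 3.002 18.917 30.436
2 2.751 9.269 58.328
3 1.926 4.542 77.853
4 1.348 2.226 91.521
final: 91.521 4.623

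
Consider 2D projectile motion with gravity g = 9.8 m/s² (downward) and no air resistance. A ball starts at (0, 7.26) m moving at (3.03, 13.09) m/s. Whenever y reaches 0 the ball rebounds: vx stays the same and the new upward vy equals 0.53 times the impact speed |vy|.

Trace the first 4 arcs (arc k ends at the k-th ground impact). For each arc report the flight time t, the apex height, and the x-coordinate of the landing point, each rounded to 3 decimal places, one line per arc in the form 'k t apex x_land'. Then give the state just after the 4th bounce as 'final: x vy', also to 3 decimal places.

1 3.143 16.002 9.523
2 1.916 4.495 15.327
3 1.015 1.263 18.403
4 0.538 0.355 20.034
final: 20.034 1.397

Arc 1: start y=7.260, vy=13.090 → t=3.143, apex=16.002, x_land=9.523, impact vy=-17.710
  bounce: vy ← 0.53·17.710 = 9.386
Arc 2: start y=0.000, vy=9.386 → t=1.916, apex=4.495, x_land=15.327, impact vy=-9.386
  bounce: vy ← 0.53·9.386 = 4.975
Arc 3: start y=0.000, vy=4.975 → t=1.015, apex=1.263, x_land=18.403, impact vy=-4.975
  bounce: vy ← 0.53·4.975 = 2.637
Arc 4: start y=0.000, vy=2.637 → t=0.538, apex=0.355, x_land=20.034, impact vy=-2.637
  bounce: vy ← 0.53·2.637 = 1.397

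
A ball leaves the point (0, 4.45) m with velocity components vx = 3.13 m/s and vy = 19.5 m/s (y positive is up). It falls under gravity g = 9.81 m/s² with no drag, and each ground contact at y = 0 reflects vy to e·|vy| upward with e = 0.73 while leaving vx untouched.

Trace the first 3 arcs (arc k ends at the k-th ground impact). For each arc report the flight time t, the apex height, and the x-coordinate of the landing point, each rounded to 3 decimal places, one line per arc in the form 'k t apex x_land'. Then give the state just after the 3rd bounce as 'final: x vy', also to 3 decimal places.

1 4.192 23.831 13.121
2 3.218 12.699 23.194
3 2.349 6.768 30.547
final: 30.547 8.412

Arc 1: start y=4.450, vy=19.500 → t=4.192, apex=23.831, x_land=13.121, impact vy=-21.623
  bounce: vy ← 0.73·21.623 = 15.785
Arc 2: start y=0.000, vy=15.785 → t=3.218, apex=12.699, x_land=23.194, impact vy=-15.785
  bounce: vy ← 0.73·15.785 = 11.523
Arc 3: start y=0.000, vy=11.523 → t=2.349, apex=6.768, x_land=30.547, impact vy=-11.523
  bounce: vy ← 0.73·11.523 = 8.412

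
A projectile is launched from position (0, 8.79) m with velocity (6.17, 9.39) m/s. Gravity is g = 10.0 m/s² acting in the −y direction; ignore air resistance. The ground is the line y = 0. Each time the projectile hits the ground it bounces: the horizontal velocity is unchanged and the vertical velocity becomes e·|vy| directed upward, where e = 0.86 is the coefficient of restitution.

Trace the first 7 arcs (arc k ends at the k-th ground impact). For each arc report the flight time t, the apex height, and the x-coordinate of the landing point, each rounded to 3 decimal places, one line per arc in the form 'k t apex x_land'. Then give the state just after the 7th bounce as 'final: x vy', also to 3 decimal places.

1 2.564 13.199 15.818
2 2.795 9.762 33.060
3 2.403 7.220 47.889
4 2.067 5.340 60.641
5 1.777 3.949 71.608
6 1.529 2.921 81.040
7 1.315 2.160 89.151
final: 89.151 5.653

Arc 1: start y=8.790, vy=9.390 → t=2.564, apex=13.199, x_land=15.818, impact vy=-16.247
  bounce: vy ← 0.86·16.247 = 13.973
Arc 2: start y=0.000, vy=13.973 → t=2.795, apex=9.762, x_land=33.060, impact vy=-13.973
  bounce: vy ← 0.86·13.973 = 12.016
Arc 3: start y=0.000, vy=12.016 → t=2.403, apex=7.220, x_land=47.889, impact vy=-12.016
  bounce: vy ← 0.86·12.016 = 10.334
Arc 4: start y=0.000, vy=10.334 → t=2.067, apex=5.340, x_land=60.641, impact vy=-10.334
  bounce: vy ← 0.86·10.334 = 8.887
Arc 5: start y=0.000, vy=8.887 → t=1.777, apex=3.949, x_land=71.608, impact vy=-8.887
  bounce: vy ← 0.86·8.887 = 7.643
Arc 6: start y=0.000, vy=7.643 → t=1.529, apex=2.921, x_land=81.040, impact vy=-7.643
  bounce: vy ← 0.86·7.643 = 6.573
Arc 7: start y=0.000, vy=6.573 → t=1.315, apex=2.160, x_land=89.151, impact vy=-6.573
  bounce: vy ← 0.86·6.573 = 5.653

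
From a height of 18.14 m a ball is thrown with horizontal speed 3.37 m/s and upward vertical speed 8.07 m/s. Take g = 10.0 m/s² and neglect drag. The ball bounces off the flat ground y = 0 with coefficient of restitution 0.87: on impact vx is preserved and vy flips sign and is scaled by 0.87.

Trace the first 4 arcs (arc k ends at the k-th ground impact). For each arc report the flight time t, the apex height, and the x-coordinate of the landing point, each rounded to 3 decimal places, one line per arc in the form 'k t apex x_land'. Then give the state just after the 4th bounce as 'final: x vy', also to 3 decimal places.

Arc 1: start y=18.140, vy=8.070 → t=2.876, apex=21.396, x_land=9.691, impact vy=-20.686
  bounce: vy ← 0.87·20.686 = 17.997
Arc 2: start y=0.000, vy=17.997 → t=3.599, apex=16.195, x_land=21.821, impact vy=-17.997
  bounce: vy ← 0.87·17.997 = 15.657
Arc 3: start y=0.000, vy=15.657 → t=3.131, apex=12.258, x_land=32.374, impact vy=-15.657
  bounce: vy ← 0.87·15.657 = 13.622
Arc 4: start y=0.000, vy=13.622 → t=2.724, apex=9.278, x_land=41.555, impact vy=-13.622
  bounce: vy ← 0.87·13.622 = 11.851

1 2.876 21.396 9.691
2 3.599 16.195 21.821
3 3.131 12.258 32.374
4 2.724 9.278 41.555
final: 41.555 11.851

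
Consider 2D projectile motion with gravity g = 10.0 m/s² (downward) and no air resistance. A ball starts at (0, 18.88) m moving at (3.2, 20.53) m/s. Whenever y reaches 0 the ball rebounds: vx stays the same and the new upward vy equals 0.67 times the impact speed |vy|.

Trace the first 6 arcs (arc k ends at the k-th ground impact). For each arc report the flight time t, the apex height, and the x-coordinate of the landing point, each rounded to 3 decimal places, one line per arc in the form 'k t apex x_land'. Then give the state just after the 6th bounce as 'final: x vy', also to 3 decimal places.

1 4.880 39.954 15.615
2 3.788 17.935 27.737
3 2.538 8.051 35.858
4 1.700 3.614 41.299
5 1.139 1.622 44.945
6 0.763 0.728 47.387
final: 47.387 2.557

Arc 1: start y=18.880, vy=20.530 → t=4.880, apex=39.954, x_land=15.615, impact vy=-28.268
  bounce: vy ← 0.67·28.268 = 18.940
Arc 2: start y=0.000, vy=18.940 → t=3.788, apex=17.935, x_land=27.737, impact vy=-18.940
  bounce: vy ← 0.67·18.940 = 12.690
Arc 3: start y=0.000, vy=12.690 → t=2.538, apex=8.051, x_land=35.858, impact vy=-12.690
  bounce: vy ← 0.67·12.690 = 8.502
Arc 4: start y=0.000, vy=8.502 → t=1.700, apex=3.614, x_land=41.299, impact vy=-8.502
  bounce: vy ← 0.67·8.502 = 5.696
Arc 5: start y=0.000, vy=5.696 → t=1.139, apex=1.622, x_land=44.945, impact vy=-5.696
  bounce: vy ← 0.67·5.696 = 3.817
Arc 6: start y=0.000, vy=3.817 → t=0.763, apex=0.728, x_land=47.387, impact vy=-3.817
  bounce: vy ← 0.67·3.817 = 2.557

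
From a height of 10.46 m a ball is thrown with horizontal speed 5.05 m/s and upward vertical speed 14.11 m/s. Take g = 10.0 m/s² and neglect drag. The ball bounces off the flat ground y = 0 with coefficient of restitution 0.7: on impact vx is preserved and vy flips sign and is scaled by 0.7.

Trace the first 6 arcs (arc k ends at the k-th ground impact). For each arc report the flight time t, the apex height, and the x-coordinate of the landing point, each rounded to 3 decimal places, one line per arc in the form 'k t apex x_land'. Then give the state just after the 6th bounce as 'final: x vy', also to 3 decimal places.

Arc 1: start y=10.460, vy=14.110 → t=3.432, apex=20.415, x_land=17.330, impact vy=-20.206
  bounce: vy ← 0.7·20.206 = 14.144
Arc 2: start y=0.000, vy=14.144 → t=2.829, apex=10.003, x_land=31.616, impact vy=-14.144
  bounce: vy ← 0.7·14.144 = 9.901
Arc 3: start y=0.000, vy=9.901 → t=1.980, apex=4.902, x_land=41.616, impact vy=-9.901
  bounce: vy ← 0.7·9.901 = 6.931
Arc 4: start y=0.000, vy=6.931 → t=1.386, apex=2.402, x_land=48.616, impact vy=-6.931
  bounce: vy ← 0.7·6.931 = 4.852
Arc 5: start y=0.000, vy=4.852 → t=0.970, apex=1.177, x_land=53.516, impact vy=-4.852
  bounce: vy ← 0.7·4.852 = 3.396
Arc 6: start y=0.000, vy=3.396 → t=0.679, apex=0.577, x_land=56.946, impact vy=-3.396
  bounce: vy ← 0.7·3.396 = 2.377

1 3.432 20.415 17.330
2 2.829 10.003 31.616
3 1.980 4.902 41.616
4 1.386 2.402 48.616
5 0.970 1.177 53.516
6 0.679 0.577 56.946
final: 56.946 2.377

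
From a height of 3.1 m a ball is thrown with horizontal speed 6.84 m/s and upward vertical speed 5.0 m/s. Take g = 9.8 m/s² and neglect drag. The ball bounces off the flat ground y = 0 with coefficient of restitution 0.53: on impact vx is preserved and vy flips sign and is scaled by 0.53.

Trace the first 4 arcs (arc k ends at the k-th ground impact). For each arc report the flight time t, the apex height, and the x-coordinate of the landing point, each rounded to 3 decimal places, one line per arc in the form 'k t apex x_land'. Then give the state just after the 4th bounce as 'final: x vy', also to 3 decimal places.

1 1.455 4.376 9.953
2 1.002 1.229 16.805
3 0.531 0.345 20.436
4 0.281 0.097 22.361
final: 22.361 0.731

Arc 1: start y=3.100, vy=5.000 → t=1.455, apex=4.376, x_land=9.953, impact vy=-9.261
  bounce: vy ← 0.53·9.261 = 4.908
Arc 2: start y=0.000, vy=4.908 → t=1.002, apex=1.229, x_land=16.805, impact vy=-4.908
  bounce: vy ← 0.53·4.908 = 2.601
Arc 3: start y=0.000, vy=2.601 → t=0.531, apex=0.345, x_land=20.436, impact vy=-2.601
  bounce: vy ← 0.53·2.601 = 1.379
Arc 4: start y=0.000, vy=1.379 → t=0.281, apex=0.097, x_land=22.361, impact vy=-1.379
  bounce: vy ← 0.53·1.379 = 0.731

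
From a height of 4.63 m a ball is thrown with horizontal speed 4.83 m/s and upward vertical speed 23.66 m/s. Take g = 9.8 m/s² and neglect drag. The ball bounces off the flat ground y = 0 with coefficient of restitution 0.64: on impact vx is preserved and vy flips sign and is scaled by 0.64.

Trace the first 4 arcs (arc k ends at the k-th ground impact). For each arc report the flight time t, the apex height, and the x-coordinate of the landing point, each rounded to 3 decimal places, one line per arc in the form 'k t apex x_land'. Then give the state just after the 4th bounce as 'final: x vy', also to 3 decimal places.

Arc 1: start y=4.630, vy=23.660 → t=5.017, apex=33.191, x_land=24.232, impact vy=-25.506
  bounce: vy ← 0.64·25.506 = 16.324
Arc 2: start y=0.000, vy=16.324 → t=3.331, apex=13.595, x_land=40.322, impact vy=-16.324
  bounce: vy ← 0.64·16.324 = 10.447
Arc 3: start y=0.000, vy=10.447 → t=2.132, apex=5.569, x_land=50.620, impact vy=-10.447
  bounce: vy ← 0.64·10.447 = 6.686
Arc 4: start y=0.000, vy=6.686 → t=1.365, apex=2.281, x_land=57.211, impact vy=-6.686
  bounce: vy ← 0.64·6.686 = 4.279

1 5.017 33.191 24.232
2 3.331 13.595 40.322
3 2.132 5.569 50.620
4 1.365 2.281 57.211
final: 57.211 4.279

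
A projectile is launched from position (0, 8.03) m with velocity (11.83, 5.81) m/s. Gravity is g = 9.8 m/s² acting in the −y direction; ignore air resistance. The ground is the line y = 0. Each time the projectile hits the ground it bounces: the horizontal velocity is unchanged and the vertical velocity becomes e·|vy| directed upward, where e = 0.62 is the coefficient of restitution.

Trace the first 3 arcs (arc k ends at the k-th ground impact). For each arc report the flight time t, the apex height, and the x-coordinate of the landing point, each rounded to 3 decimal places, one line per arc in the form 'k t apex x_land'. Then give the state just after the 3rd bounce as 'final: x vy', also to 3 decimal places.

1 2.004 9.752 23.703
2 1.749 3.749 44.398
3 1.085 1.441 57.228
final: 57.228 3.295

Arc 1: start y=8.030, vy=5.810 → t=2.004, apex=9.752, x_land=23.703, impact vy=-13.825
  bounce: vy ← 0.62·13.825 = 8.572
Arc 2: start y=0.000, vy=8.572 → t=1.749, apex=3.749, x_land=44.398, impact vy=-8.572
  bounce: vy ← 0.62·8.572 = 5.315
Arc 3: start y=0.000, vy=5.315 → t=1.085, apex=1.441, x_land=57.228, impact vy=-5.315
  bounce: vy ← 0.62·5.315 = 3.295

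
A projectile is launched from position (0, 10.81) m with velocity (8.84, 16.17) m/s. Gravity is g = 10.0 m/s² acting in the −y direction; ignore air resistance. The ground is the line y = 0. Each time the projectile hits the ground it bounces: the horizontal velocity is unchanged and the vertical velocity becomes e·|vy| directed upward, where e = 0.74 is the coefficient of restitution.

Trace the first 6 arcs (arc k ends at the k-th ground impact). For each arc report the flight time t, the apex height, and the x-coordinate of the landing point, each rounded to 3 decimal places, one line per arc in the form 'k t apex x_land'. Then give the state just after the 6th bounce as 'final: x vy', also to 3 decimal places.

Arc 1: start y=10.810, vy=16.170 → t=3.803, apex=23.883, x_land=33.615, impact vy=-21.856
  bounce: vy ← 0.74·21.856 = 16.173
Arc 2: start y=0.000, vy=16.173 → t=3.235, apex=13.079, x_land=62.209, impact vy=-16.173
  bounce: vy ← 0.74·16.173 = 11.968
Arc 3: start y=0.000, vy=11.968 → t=2.394, apex=7.162, x_land=83.369, impact vy=-11.968
  bounce: vy ← 0.74·11.968 = 8.856
Arc 4: start y=0.000, vy=8.856 → t=1.771, apex=3.922, x_land=99.027, impact vy=-8.856
  bounce: vy ← 0.74·8.856 = 6.554
Arc 5: start y=0.000, vy=6.554 → t=1.311, apex=2.148, x_land=110.614, impact vy=-6.554
  bounce: vy ← 0.74·6.554 = 4.850
Arc 6: start y=0.000, vy=4.850 → t=0.970, apex=1.176, x_land=119.188, impact vy=-4.850
  bounce: vy ← 0.74·4.850 = 3.589

1 3.803 23.883 33.615
2 3.235 13.079 62.209
3 2.394 7.162 83.369
4 1.771 3.922 99.027
5 1.311 2.148 110.614
6 0.970 1.176 119.188
final: 119.188 3.589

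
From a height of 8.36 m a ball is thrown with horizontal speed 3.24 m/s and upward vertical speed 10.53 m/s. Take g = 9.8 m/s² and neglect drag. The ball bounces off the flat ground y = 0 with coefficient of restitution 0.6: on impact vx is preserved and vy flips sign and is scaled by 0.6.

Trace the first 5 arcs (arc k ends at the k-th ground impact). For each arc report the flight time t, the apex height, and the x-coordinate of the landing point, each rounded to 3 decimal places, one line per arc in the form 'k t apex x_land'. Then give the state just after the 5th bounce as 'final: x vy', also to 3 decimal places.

1 2.766 14.017 8.961
2 2.030 5.046 15.537
3 1.218 1.817 19.483
4 0.731 0.654 21.850
5 0.438 0.235 23.271
final: 23.271 1.289

Arc 1: start y=8.360, vy=10.530 → t=2.766, apex=14.017, x_land=8.961, impact vy=-16.575
  bounce: vy ← 0.6·16.575 = 9.945
Arc 2: start y=0.000, vy=9.945 → t=2.030, apex=5.046, x_land=15.537, impact vy=-9.945
  bounce: vy ← 0.6·9.945 = 5.967
Arc 3: start y=0.000, vy=5.967 → t=1.218, apex=1.817, x_land=19.483, impact vy=-5.967
  bounce: vy ← 0.6·5.967 = 3.580
Arc 4: start y=0.000, vy=3.580 → t=0.731, apex=0.654, x_land=21.850, impact vy=-3.580
  bounce: vy ← 0.6·3.580 = 2.148
Arc 5: start y=0.000, vy=2.148 → t=0.438, apex=0.235, x_land=23.271, impact vy=-2.148
  bounce: vy ← 0.6·2.148 = 1.289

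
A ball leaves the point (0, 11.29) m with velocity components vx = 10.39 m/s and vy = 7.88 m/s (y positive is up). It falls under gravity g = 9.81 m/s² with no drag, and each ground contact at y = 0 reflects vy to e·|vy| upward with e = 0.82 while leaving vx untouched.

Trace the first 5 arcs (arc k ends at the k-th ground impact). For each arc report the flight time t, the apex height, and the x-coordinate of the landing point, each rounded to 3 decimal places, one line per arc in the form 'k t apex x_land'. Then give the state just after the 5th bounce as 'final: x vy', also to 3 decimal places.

1 2.520 14.455 26.182
2 2.815 9.719 55.434
3 2.309 6.535 79.420
4 1.893 4.394 99.088
5 1.552 2.955 115.217
final: 115.217 6.243

Arc 1: start y=11.290, vy=7.880 → t=2.520, apex=14.455, x_land=26.182, impact vy=-16.841
  bounce: vy ← 0.82·16.841 = 13.809
Arc 2: start y=0.000, vy=13.809 → t=2.815, apex=9.719, x_land=55.434, impact vy=-13.809
  bounce: vy ← 0.82·13.809 = 11.324
Arc 3: start y=0.000, vy=11.324 → t=2.309, apex=6.535, x_land=79.420, impact vy=-11.324
  bounce: vy ← 0.82·11.324 = 9.285
Arc 4: start y=0.000, vy=9.285 → t=1.893, apex=4.394, x_land=99.088, impact vy=-9.285
  bounce: vy ← 0.82·9.285 = 7.614
Arc 5: start y=0.000, vy=7.614 → t=1.552, apex=2.955, x_land=115.217, impact vy=-7.614
  bounce: vy ← 0.82·7.614 = 6.243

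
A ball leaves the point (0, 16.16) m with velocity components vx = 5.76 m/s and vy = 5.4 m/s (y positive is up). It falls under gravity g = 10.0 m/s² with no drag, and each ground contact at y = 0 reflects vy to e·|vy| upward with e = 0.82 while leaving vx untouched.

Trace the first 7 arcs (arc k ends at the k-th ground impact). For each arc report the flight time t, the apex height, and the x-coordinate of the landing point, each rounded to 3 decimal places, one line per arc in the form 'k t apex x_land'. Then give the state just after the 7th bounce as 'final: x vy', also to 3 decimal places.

Arc 1: start y=16.160, vy=5.400 → t=2.417, apex=17.618, x_land=13.923, impact vy=-18.771
  bounce: vy ← 0.82·18.771 = 15.392
Arc 2: start y=0.000, vy=15.392 → t=3.078, apex=11.846, x_land=31.655, impact vy=-15.392
  bounce: vy ← 0.82·15.392 = 12.622
Arc 3: start y=0.000, vy=12.622 → t=2.524, apex=7.965, x_land=46.195, impact vy=-12.622
  bounce: vy ← 0.82·12.622 = 10.350
Arc 4: start y=0.000, vy=10.350 → t=2.070, apex=5.356, x_land=58.118, impact vy=-10.350
  bounce: vy ← 0.82·10.350 = 8.487
Arc 5: start y=0.000, vy=8.487 → t=1.697, apex=3.601, x_land=67.895, impact vy=-8.487
  bounce: vy ← 0.82·8.487 = 6.959
Arc 6: start y=0.000, vy=6.959 → t=1.392, apex=2.422, x_land=75.912, impact vy=-6.959
  bounce: vy ← 0.82·6.959 = 5.707
Arc 7: start y=0.000, vy=5.707 → t=1.141, apex=1.628, x_land=82.486, impact vy=-5.707
  bounce: vy ← 0.82·5.707 = 4.679

1 2.417 17.618 13.923
2 3.078 11.846 31.655
3 2.524 7.965 46.195
4 2.070 5.356 58.118
5 1.697 3.601 67.895
6 1.392 2.422 75.912
7 1.141 1.628 82.486
final: 82.486 4.679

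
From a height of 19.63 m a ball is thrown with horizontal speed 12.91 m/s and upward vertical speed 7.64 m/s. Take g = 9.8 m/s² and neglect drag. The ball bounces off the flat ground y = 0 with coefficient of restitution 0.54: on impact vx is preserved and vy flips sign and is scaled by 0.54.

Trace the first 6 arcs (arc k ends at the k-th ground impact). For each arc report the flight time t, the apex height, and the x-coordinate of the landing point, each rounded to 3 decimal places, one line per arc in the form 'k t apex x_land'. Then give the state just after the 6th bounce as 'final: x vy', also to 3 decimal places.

Arc 1: start y=19.630, vy=7.640 → t=2.928, apex=22.608, x_land=37.795, impact vy=-21.050
  bounce: vy ← 0.54·21.050 = 11.367
Arc 2: start y=0.000, vy=11.367 → t=2.320, apex=6.593, x_land=67.744, impact vy=-11.367
  bounce: vy ← 0.54·11.367 = 6.138
Arc 3: start y=0.000, vy=6.138 → t=1.253, apex=1.922, x_land=83.917, impact vy=-6.138
  bounce: vy ← 0.54·6.138 = 3.315
Arc 4: start y=0.000, vy=3.315 → t=0.676, apex=0.561, x_land=92.650, impact vy=-3.315
  bounce: vy ← 0.54·3.315 = 1.790
Arc 5: start y=0.000, vy=1.790 → t=0.365, apex=0.163, x_land=97.366, impact vy=-1.790
  bounce: vy ← 0.54·1.790 = 0.967
Arc 6: start y=0.000, vy=0.967 → t=0.197, apex=0.048, x_land=99.912, impact vy=-0.967
  bounce: vy ← 0.54·0.967 = 0.522

1 2.928 22.608 37.795
2 2.320 6.593 67.744
3 1.253 1.922 83.917
4 0.676 0.561 92.650
5 0.365 0.163 97.366
6 0.197 0.048 99.912
final: 99.912 0.522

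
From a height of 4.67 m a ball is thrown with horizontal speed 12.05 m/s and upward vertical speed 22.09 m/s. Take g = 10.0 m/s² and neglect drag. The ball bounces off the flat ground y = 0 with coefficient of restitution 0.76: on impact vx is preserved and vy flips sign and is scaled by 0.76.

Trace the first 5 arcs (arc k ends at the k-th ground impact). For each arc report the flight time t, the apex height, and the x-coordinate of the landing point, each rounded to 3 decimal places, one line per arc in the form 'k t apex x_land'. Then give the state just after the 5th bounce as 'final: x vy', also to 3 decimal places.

Arc 1: start y=4.670, vy=22.090 → t=4.620, apex=29.068, x_land=55.673, impact vy=-24.112
  bounce: vy ← 0.76·24.112 = 18.325
Arc 2: start y=0.000, vy=18.325 → t=3.665, apex=16.790, x_land=99.836, impact vy=-18.325
  bounce: vy ← 0.76·18.325 = 13.927
Arc 3: start y=0.000, vy=13.927 → t=2.785, apex=9.698, x_land=133.399, impact vy=-13.927
  bounce: vy ← 0.76·13.927 = 10.584
Arc 4: start y=0.000, vy=10.584 → t=2.117, apex=5.601, x_land=158.908, impact vy=-10.584
  bounce: vy ← 0.76·10.584 = 8.044
Arc 5: start y=0.000, vy=8.044 → t=1.609, apex=3.235, x_land=178.294, impact vy=-8.044
  bounce: vy ← 0.76·8.044 = 6.114

1 4.620 29.068 55.673
2 3.665 16.790 99.836
3 2.785 9.698 133.399
4 2.117 5.601 158.908
5 1.609 3.235 178.294
final: 178.294 6.114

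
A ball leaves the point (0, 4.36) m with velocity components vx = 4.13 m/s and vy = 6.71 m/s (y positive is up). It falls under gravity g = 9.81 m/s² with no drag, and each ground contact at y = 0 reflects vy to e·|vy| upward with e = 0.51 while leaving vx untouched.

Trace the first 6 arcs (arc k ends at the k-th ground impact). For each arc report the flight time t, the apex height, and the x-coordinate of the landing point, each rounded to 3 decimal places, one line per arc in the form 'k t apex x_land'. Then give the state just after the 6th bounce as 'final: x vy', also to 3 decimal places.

Arc 1: start y=4.360, vy=6.710 → t=1.849, apex=6.655, x_land=7.635, impact vy=-11.427
  bounce: vy ← 0.51·11.427 = 5.828
Arc 2: start y=0.000, vy=5.828 → t=1.188, apex=1.731, x_land=12.542, impact vy=-5.828
  bounce: vy ← 0.51·5.828 = 2.972
Arc 3: start y=0.000, vy=2.972 → t=0.606, apex=0.450, x_land=15.045, impact vy=-2.972
  bounce: vy ← 0.51·2.972 = 1.516
Arc 4: start y=0.000, vy=1.516 → t=0.309, apex=0.117, x_land=16.321, impact vy=-1.516
  bounce: vy ← 0.51·1.516 = 0.773
Arc 5: start y=0.000, vy=0.773 → t=0.158, apex=0.030, x_land=16.972, impact vy=-0.773
  bounce: vy ← 0.51·0.773 = 0.394
Arc 6: start y=0.000, vy=0.394 → t=0.080, apex=0.008, x_land=17.304, impact vy=-0.394
  bounce: vy ← 0.51·0.394 = 0.201

1 1.849 6.655 7.635
2 1.188 1.731 12.542
3 0.606 0.450 15.045
4 0.309 0.117 16.321
5 0.158 0.030 16.972
6 0.080 0.008 17.304
final: 17.304 0.201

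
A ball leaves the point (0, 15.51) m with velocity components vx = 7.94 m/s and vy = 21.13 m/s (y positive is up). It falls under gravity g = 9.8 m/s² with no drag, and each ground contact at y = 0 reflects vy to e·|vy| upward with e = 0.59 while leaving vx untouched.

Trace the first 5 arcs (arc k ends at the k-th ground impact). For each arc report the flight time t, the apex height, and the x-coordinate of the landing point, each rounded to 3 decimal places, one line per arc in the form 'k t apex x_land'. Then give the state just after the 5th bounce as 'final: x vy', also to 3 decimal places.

1 4.952 38.289 39.315
2 3.299 13.329 65.505
3 1.946 4.640 80.958
4 1.148 1.615 90.075
5 0.677 0.562 95.454
final: 95.454 1.959

Arc 1: start y=15.510, vy=21.130 → t=4.952, apex=38.289, x_land=39.315, impact vy=-27.395
  bounce: vy ← 0.59·27.395 = 16.163
Arc 2: start y=0.000, vy=16.163 → t=3.299, apex=13.329, x_land=65.505, impact vy=-16.163
  bounce: vy ← 0.59·16.163 = 9.536
Arc 3: start y=0.000, vy=9.536 → t=1.946, apex=4.640, x_land=80.958, impact vy=-9.536
  bounce: vy ← 0.59·9.536 = 5.626
Arc 4: start y=0.000, vy=5.626 → t=1.148, apex=1.615, x_land=90.075, impact vy=-5.626
  bounce: vy ← 0.59·5.626 = 3.320
Arc 5: start y=0.000, vy=3.320 → t=0.677, apex=0.562, x_land=95.454, impact vy=-3.320
  bounce: vy ← 0.59·3.320 = 1.959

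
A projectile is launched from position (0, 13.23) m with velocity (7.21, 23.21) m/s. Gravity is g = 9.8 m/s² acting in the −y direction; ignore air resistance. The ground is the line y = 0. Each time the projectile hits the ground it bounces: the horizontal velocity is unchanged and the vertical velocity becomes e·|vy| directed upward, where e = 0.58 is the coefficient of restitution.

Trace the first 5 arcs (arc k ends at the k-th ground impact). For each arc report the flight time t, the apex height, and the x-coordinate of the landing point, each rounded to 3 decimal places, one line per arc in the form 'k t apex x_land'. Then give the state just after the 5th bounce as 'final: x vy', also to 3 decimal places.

1 5.251 40.715 37.859
2 3.344 13.696 61.968
3 1.939 4.608 75.951
4 1.125 1.550 84.061
5 0.652 0.521 88.765
final: 88.765 1.854

Arc 1: start y=13.230, vy=23.210 → t=5.251, apex=40.715, x_land=37.859, impact vy=-28.249
  bounce: vy ← 0.58·28.249 = 16.384
Arc 2: start y=0.000, vy=16.384 → t=3.344, apex=13.696, x_land=61.968, impact vy=-16.384
  bounce: vy ← 0.58·16.384 = 9.503
Arc 3: start y=0.000, vy=9.503 → t=1.939, apex=4.608, x_land=75.951, impact vy=-9.503
  bounce: vy ← 0.58·9.503 = 5.512
Arc 4: start y=0.000, vy=5.512 → t=1.125, apex=1.550, x_land=84.061, impact vy=-5.512
  bounce: vy ← 0.58·5.512 = 3.197
Arc 5: start y=0.000, vy=3.197 → t=0.652, apex=0.521, x_land=88.765, impact vy=-3.197
  bounce: vy ← 0.58·3.197 = 1.854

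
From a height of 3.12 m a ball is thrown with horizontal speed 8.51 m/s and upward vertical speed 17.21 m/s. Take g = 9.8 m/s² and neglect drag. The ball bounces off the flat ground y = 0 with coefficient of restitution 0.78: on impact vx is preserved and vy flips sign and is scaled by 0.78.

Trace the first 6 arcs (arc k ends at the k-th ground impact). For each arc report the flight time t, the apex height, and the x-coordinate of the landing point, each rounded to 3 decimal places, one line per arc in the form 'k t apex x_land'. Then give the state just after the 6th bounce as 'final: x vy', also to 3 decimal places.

1 3.685 18.231 31.360
2 3.009 11.092 56.967
3 2.347 6.748 76.941
4 1.831 4.106 92.521
5 1.428 2.498 104.673
6 1.114 1.520 114.151
final: 114.151 4.257

Arc 1: start y=3.120, vy=17.210 → t=3.685, apex=18.231, x_land=31.360, impact vy=-18.903
  bounce: vy ← 0.78·18.903 = 14.745
Arc 2: start y=0.000, vy=14.745 → t=3.009, apex=11.092, x_land=56.967, impact vy=-14.745
  bounce: vy ← 0.78·14.745 = 11.501
Arc 3: start y=0.000, vy=11.501 → t=2.347, apex=6.748, x_land=76.941, impact vy=-11.501
  bounce: vy ← 0.78·11.501 = 8.971
Arc 4: start y=0.000, vy=8.971 → t=1.831, apex=4.106, x_land=92.521, impact vy=-8.971
  bounce: vy ← 0.78·8.971 = 6.997
Arc 5: start y=0.000, vy=6.997 → t=1.428, apex=2.498, x_land=104.673, impact vy=-6.997
  bounce: vy ← 0.78·6.997 = 5.458
Arc 6: start y=0.000, vy=5.458 → t=1.114, apex=1.520, x_land=114.151, impact vy=-5.458
  bounce: vy ← 0.78·5.458 = 4.257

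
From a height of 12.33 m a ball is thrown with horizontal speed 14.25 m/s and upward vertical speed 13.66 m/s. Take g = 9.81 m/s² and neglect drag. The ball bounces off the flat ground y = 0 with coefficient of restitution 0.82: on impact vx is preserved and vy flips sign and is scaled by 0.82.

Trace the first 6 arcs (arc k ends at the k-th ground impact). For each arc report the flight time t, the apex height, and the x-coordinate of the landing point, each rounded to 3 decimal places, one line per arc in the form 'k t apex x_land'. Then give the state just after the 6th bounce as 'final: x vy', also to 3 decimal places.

Arc 1: start y=12.330, vy=13.660 → t=3.503, apex=21.840, x_land=49.912, impact vy=-20.700
  bounce: vy ← 0.82·20.700 = 16.974
Arc 2: start y=0.000, vy=16.974 → t=3.461, apex=14.686, x_land=99.226, impact vy=-16.974
  bounce: vy ← 0.82·16.974 = 13.919
Arc 3: start y=0.000, vy=13.919 → t=2.838, apex=9.875, x_land=139.664, impact vy=-13.919
  bounce: vy ← 0.82·13.919 = 11.414
Arc 4: start y=0.000, vy=11.414 → t=2.327, apex=6.640, x_land=172.822, impact vy=-11.414
  bounce: vy ← 0.82·11.414 = 9.359
Arc 5: start y=0.000, vy=9.359 → t=1.908, apex=4.465, x_land=200.012, impact vy=-9.359
  bounce: vy ← 0.82·9.359 = 7.674
Arc 6: start y=0.000, vy=7.674 → t=1.565, apex=3.002, x_land=222.308, impact vy=-7.674
  bounce: vy ← 0.82·7.674 = 6.293

1 3.503 21.840 49.912
2 3.461 14.686 99.226
3 2.838 9.875 139.664
4 2.327 6.640 172.822
5 1.908 4.465 200.012
6 1.565 3.002 222.308
final: 222.308 6.293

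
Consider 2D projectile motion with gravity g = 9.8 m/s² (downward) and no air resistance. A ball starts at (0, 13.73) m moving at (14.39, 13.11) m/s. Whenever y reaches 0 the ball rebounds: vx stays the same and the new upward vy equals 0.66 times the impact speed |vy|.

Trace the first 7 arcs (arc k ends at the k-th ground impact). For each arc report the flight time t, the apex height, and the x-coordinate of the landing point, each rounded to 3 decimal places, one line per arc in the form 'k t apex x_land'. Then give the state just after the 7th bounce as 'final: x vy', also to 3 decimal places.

1 3.481 22.499 50.085
2 2.829 9.801 90.788
3 1.867 4.269 117.651
4 1.232 1.860 135.381
5 0.813 0.810 147.083
6 0.537 0.353 154.806
7 0.354 0.154 159.903
final: 159.903 1.146

Arc 1: start y=13.730, vy=13.110 → t=3.481, apex=22.499, x_land=50.085, impact vy=-21.000
  bounce: vy ← 0.66·21.000 = 13.860
Arc 2: start y=0.000, vy=13.860 → t=2.829, apex=9.801, x_land=90.788, impact vy=-13.860
  bounce: vy ← 0.66·13.860 = 9.147
Arc 3: start y=0.000, vy=9.147 → t=1.867, apex=4.269, x_land=117.651, impact vy=-9.147
  bounce: vy ← 0.66·9.147 = 6.037
Arc 4: start y=0.000, vy=6.037 → t=1.232, apex=1.860, x_land=135.381, impact vy=-6.037
  bounce: vy ← 0.66·6.037 = 3.985
Arc 5: start y=0.000, vy=3.985 → t=0.813, apex=0.810, x_land=147.083, impact vy=-3.985
  bounce: vy ← 0.66·3.985 = 2.630
Arc 6: start y=0.000, vy=2.630 → t=0.537, apex=0.353, x_land=154.806, impact vy=-2.630
  bounce: vy ← 0.66·2.630 = 1.736
Arc 7: start y=0.000, vy=1.736 → t=0.354, apex=0.154, x_land=159.903, impact vy=-1.736
  bounce: vy ← 0.66·1.736 = 1.146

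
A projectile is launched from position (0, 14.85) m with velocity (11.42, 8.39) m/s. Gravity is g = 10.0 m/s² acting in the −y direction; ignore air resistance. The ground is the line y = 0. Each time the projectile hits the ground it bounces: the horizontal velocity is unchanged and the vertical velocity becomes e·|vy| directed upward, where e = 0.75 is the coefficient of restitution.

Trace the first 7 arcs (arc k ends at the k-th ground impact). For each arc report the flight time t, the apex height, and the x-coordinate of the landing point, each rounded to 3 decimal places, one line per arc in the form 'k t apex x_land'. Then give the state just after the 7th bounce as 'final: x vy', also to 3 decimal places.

Arc 1: start y=14.850, vy=8.390 → t=2.756, apex=18.370, x_land=31.471, impact vy=-19.167
  bounce: vy ← 0.75·19.167 = 14.376
Arc 2: start y=0.000, vy=14.376 → t=2.875, apex=10.333, x_land=64.305, impact vy=-14.376
  bounce: vy ← 0.75·14.376 = 10.782
Arc 3: start y=0.000, vy=10.782 → t=2.156, apex=5.812, x_land=88.930, impact vy=-10.782
  bounce: vy ← 0.75·10.782 = 8.086
Arc 4: start y=0.000, vy=8.086 → t=1.617, apex=3.269, x_land=107.399, impact vy=-8.086
  bounce: vy ← 0.75·8.086 = 6.065
Arc 5: start y=0.000, vy=6.065 → t=1.213, apex=1.839, x_land=121.251, impact vy=-6.065
  bounce: vy ← 0.75·6.065 = 4.549
Arc 6: start y=0.000, vy=4.549 → t=0.910, apex=1.034, x_land=131.640, impact vy=-4.549
  bounce: vy ← 0.75·4.549 = 3.411
Arc 7: start y=0.000, vy=3.411 → t=0.682, apex=0.582, x_land=139.431, impact vy=-3.411
  bounce: vy ← 0.75·3.411 = 2.559

1 2.756 18.370 31.471
2 2.875 10.333 64.305
3 2.156 5.812 88.930
4 1.617 3.269 107.399
5 1.213 1.839 121.251
6 0.910 1.034 131.640
7 0.682 0.582 139.431
final: 139.431 2.559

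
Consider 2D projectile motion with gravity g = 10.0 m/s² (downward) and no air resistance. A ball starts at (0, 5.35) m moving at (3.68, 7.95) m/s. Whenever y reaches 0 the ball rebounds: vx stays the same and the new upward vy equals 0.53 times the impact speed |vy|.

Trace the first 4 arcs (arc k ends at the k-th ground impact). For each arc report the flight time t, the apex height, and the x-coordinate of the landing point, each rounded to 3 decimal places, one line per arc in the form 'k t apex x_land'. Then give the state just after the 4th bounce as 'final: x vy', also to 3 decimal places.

1 2.100 8.510 7.727
2 1.383 2.390 12.816
3 0.733 0.671 15.513
4 0.388 0.189 16.942
final: 16.942 1.029

Arc 1: start y=5.350, vy=7.950 → t=2.100, apex=8.510, x_land=7.727, impact vy=-13.046
  bounce: vy ← 0.53·13.046 = 6.914
Arc 2: start y=0.000, vy=6.914 → t=1.383, apex=2.390, x_land=12.816, impact vy=-6.914
  bounce: vy ← 0.53·6.914 = 3.665
Arc 3: start y=0.000, vy=3.665 → t=0.733, apex=0.671, x_land=15.513, impact vy=-3.665
  bounce: vy ← 0.53·3.665 = 1.942
Arc 4: start y=0.000, vy=1.942 → t=0.388, apex=0.189, x_land=16.942, impact vy=-1.942
  bounce: vy ← 0.53·1.942 = 1.029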